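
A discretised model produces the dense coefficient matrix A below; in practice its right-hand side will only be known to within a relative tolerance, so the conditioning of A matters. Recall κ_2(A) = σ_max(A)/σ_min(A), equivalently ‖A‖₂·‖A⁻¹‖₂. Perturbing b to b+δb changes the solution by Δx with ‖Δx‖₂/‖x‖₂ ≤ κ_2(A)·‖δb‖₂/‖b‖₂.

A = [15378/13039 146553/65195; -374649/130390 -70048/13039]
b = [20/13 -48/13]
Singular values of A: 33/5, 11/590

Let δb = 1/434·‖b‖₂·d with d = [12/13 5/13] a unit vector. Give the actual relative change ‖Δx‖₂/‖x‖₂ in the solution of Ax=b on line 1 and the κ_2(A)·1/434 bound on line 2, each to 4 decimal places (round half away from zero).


0.8157
0.8157

largest singular value 33/5, smallest 11/590
condition number: (33/5) ÷ (11/590) = 354.0000
bound on ‖Δx‖/‖x‖: κ·ε = 354.0000·1/434 = 0.8157
solve Ax = b  →  x = [0.2852 0.5348]
2-norm of b is 4.0000; of x, 0.6061
δb = ε·‖b‖·d = [0.0085 0.0035]; solving A·Δx = δb gives ‖Δx‖ = 0.4943
relative error = 0.8157
tightness: 0.8157 against a bound of 0.8157; the bound is attained (ratio 1)


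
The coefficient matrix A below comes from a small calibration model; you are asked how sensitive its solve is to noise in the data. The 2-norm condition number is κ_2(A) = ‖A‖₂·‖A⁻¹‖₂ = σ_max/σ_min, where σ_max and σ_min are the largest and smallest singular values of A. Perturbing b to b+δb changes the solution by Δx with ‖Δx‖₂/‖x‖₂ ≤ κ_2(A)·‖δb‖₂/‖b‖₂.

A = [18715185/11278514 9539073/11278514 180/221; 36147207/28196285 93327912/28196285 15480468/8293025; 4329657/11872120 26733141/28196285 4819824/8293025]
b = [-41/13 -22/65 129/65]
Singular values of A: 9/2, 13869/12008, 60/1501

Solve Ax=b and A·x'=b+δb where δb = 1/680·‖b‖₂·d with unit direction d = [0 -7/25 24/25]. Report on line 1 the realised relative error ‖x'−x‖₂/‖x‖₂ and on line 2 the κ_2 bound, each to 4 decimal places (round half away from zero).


0.0027
0.1656

σ_max = 9/2, σ_min = 60/1501
κ_2(A) = (9/2) / (60/1501) = 112.5750
worst-case relative error ≤ 112.5750 × 1/680 = 0.1656
solve Ax = b  →  x = [-13.4642 -19.7258 44.0425]
2-norm of b is 3.7417; of x, 50.1012
with δb = [0.0000 -0.0015 0.0053], A·Δx = δb → ‖Δx‖ = 0.1377
dividing the unrounded norms, ‖Δx‖/‖x‖ = 0.0027
tightness: 0.0027 against a bound of 0.1656 (unrounded ratio ≈ 0.0166)


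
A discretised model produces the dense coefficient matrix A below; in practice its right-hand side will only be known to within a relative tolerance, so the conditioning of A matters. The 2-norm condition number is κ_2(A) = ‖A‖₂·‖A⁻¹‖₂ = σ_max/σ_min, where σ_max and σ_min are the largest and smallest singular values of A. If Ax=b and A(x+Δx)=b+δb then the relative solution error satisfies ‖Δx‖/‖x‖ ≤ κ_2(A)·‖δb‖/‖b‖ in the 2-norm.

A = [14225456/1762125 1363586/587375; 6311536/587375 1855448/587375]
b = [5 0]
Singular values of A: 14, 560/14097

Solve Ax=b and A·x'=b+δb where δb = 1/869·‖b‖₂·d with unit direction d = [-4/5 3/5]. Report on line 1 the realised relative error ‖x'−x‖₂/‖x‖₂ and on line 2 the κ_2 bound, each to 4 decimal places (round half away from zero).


largest singular value 14, smallest 560/14097
κ = σ_max/σ_min = 14/(560/14097) = 352.4250
bound on ‖Δx‖/‖x‖: κ·ε = 352.4250·1/869 = 0.4056
solve Ax = b  →  x = [28.3997 -96.6051]
‖b‖ = 5.0000, ‖x‖ = 100.6931
re-solving with b+δb shifts x by Δx of norm 0.1448
relative error = 0.0014
so the bound overstates the realised error by a factor of ≈ 281.9406 (computed from the unrounded values)

0.0014
0.4056


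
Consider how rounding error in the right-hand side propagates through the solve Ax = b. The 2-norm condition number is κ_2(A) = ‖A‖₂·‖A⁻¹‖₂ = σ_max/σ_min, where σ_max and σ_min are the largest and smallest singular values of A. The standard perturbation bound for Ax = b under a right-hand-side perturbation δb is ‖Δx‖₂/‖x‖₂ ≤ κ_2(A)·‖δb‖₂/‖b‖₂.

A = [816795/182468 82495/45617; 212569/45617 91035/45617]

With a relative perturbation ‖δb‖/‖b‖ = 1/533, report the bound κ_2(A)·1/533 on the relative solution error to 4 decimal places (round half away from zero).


0.1816

AᵀA = [1652940961/39589264 172159785/9897316; 172159785/9897316 17946250/2474329]; tr = 11479769/234256, det = 60025/234256
λ_max, λ_min = (11479769/234256 ± √131728851427761/54875873536)/2 = 49, 1225/234256
κ_2(A) = √(λ_max/λ_min) = √(49 / (1225/234256)) = 96.8000
perturbation bound = 96.8000·1/533 = 0.1816


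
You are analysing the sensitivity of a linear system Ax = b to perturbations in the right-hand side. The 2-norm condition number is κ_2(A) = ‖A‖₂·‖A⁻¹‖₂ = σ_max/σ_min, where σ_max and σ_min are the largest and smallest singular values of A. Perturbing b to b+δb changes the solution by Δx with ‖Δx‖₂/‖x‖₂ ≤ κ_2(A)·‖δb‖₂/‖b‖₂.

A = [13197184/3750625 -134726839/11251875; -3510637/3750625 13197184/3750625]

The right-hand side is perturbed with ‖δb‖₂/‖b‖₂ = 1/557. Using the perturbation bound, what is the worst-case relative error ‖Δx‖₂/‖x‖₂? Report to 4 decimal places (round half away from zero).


0.2586

AᵀA = [298384380281/22507500625 -3067210322176/67522501875; -3067210322176/67522501875 31550099418721/202567505625]; tr = 54776894146/324108009, det = 446265625/324108009
char-poly roots: 169 and 2640625/324108009
κ = σ_max/σ_min = 13/(1625/18003) = 144.0240
κ_2(A)·‖δb‖/‖b‖ = 0.2586


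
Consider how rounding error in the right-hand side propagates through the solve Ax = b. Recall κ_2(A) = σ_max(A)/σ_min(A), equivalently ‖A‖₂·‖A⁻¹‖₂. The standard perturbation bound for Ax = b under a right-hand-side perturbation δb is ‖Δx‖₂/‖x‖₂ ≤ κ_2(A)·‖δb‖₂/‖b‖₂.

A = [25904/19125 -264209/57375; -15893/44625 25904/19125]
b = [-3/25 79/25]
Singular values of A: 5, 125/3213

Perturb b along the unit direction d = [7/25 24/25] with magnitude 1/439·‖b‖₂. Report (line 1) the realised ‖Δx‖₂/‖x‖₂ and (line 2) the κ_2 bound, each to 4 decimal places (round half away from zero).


largest singular value 5, smallest 125/3213
κ = σ_max/σ_min = 5/(125/3213) = 128.5200
κ_2(A)·‖δb‖/‖b‖ = 0.2928
solve Ax = b  →  x = [73.9715 21.7834]
‖b‖₂ = 3.1623 and ‖x‖₂ = 77.1123
re-solving with b+δb shifts x by Δx of norm 0.1852
realised ‖Δx‖/‖x‖ = 0.0024
tightness: 0.0024 against a bound of 0.2928 (unrounded ratio ≈ 0.0082)

0.0024
0.2928


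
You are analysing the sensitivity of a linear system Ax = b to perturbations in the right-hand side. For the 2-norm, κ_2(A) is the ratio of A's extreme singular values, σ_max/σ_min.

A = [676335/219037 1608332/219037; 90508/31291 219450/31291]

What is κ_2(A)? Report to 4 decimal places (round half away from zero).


AᵀA = [1021191721/57047809 2450663820/57047809; 2450663820/57047809 5881674964/57047809]; tr = 40845365/337561, det = 58564/337561
char-poly roots: 121 and 484/337561
κ_2(A) = √(λ_max/λ_min) = √(121 / (484/337561)) = 290.5000

290.5000


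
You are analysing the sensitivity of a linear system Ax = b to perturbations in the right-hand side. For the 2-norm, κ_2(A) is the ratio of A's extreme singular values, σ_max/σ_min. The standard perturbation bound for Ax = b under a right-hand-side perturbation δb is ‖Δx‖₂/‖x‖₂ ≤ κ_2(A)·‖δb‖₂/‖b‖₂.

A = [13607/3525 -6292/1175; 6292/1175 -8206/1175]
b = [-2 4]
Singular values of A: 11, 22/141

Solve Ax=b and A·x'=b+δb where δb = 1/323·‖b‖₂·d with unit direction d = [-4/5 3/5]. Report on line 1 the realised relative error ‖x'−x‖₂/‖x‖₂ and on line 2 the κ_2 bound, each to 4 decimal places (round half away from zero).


0.0035
0.2183

σ_max = 11, σ_min = 22/141
κ = σ_max/σ_min = 11/(22/141) = 70.5000
worst-case relative error ≤ 70.5000 × 1/323 = 0.2183
solve Ax = b  →  x = [20.6182 15.2364]
‖b‖ = 4.4721, ‖x‖ = 25.6370
δb = ε·‖b‖·d = [-0.0111 0.0083]; solving A·Δx = δb gives ‖Δx‖ = 0.0887
dividing the unrounded norms, ‖Δx‖/‖x‖ = 0.0035
tightness: 0.0035 against a bound of 0.2183 (unrounded ratio ≈ 0.0159)


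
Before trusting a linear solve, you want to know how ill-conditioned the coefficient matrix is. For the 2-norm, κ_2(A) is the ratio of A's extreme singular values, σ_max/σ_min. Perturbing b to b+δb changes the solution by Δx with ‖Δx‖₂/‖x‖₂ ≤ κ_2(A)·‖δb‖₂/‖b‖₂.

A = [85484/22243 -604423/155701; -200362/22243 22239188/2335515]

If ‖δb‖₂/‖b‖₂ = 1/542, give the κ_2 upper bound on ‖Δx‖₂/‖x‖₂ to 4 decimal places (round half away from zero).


0.2286

AᵀA = [280783700/2927521 -30952163444/307389705; -30952163444/307389705 3412899967801/32275919025]; tr = 7739049061/38378025, det = 101646724/38378025
λ_max, λ_min = (7739049061/38378025 ± √59877276366505621321/1472872802900625)/2 = 5041/25, 20164/1535121
κ = σ_max/σ_min = (71/5)/(142/1239) = 123.9000
perturbation bound = 123.9000·1/542 = 0.2286


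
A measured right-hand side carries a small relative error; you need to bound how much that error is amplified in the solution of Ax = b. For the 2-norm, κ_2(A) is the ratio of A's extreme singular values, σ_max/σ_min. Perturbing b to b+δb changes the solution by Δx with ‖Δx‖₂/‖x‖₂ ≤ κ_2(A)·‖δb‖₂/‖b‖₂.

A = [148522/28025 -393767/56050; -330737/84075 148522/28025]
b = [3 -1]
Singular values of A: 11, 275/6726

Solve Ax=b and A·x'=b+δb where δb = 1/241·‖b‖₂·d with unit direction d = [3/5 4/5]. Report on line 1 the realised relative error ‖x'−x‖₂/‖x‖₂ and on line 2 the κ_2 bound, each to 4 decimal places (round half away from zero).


0.0131
1.1163

from the listed singular values, σ₁ = 11, σ_n = 275/6726
κ = σ_max/σ_min = 11/(275/6726) = 269.0400
worst-case relative error ≤ 269.0400 × 1/241 = 1.1163
solve Ax = b  →  x = [19.7302 14.4567]
‖b‖₂ = 3.1623 and ‖x‖₂ = 24.4597
re-solving with b+δb shifts x by Δx of norm 0.3209
dividing the unrounded norms, ‖Δx‖/‖x‖ = 0.0131
realised/bound (from unrounded values) ≈ 0.0118


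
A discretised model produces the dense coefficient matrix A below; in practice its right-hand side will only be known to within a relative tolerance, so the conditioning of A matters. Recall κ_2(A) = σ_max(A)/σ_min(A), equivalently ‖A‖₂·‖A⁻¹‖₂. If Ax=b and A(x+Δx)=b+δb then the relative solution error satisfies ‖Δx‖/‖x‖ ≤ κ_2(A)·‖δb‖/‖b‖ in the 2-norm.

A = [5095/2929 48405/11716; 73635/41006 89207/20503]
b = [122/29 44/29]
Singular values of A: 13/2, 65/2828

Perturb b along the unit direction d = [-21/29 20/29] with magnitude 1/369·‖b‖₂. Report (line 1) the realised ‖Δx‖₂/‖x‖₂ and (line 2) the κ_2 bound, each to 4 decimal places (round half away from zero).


largest singular value 13/2, smallest 65/2828
condition number: (13/2) ÷ (65/2828) = 282.8000
perturbation bound = 282.8000·1/369 = 0.7664
solve Ax = b  →  x = [80.5586 -32.8994]
‖b‖ = 4.4721, ‖x‖ = 87.0176
re-solving with b+δb shifts x by Δx of norm 0.5273
realised ‖Δx‖/‖x‖ = 0.0061
tightness: 0.0061 against a bound of 0.7664 (unrounded ratio ≈ 0.0079)

0.0061
0.7664


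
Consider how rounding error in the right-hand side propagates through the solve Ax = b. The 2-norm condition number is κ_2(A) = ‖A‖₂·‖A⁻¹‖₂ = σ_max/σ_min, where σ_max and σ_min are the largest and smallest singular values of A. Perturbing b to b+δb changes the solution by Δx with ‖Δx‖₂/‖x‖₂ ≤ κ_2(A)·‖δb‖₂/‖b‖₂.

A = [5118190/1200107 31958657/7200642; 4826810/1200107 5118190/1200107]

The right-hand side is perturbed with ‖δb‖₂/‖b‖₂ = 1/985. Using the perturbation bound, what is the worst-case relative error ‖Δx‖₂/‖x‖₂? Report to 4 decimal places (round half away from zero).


AᵀA = [58851324200/1712552689 185373164515/5137658067; 185373164515/5137658067 2335799092489/61651896804]; tr = 5296607329/73307844, det = 2088025/18326961
solving λ² − 5296607329/73307844·λ + 2088025/18326961 = 0 gives λ = 289/4, 28900/18326961
κ_2(A) = √(λ_max/λ_min) = √((289/4) / (28900/18326961)) = 214.0500
perturbation bound = 214.0500·1/985 = 0.2173

0.2173


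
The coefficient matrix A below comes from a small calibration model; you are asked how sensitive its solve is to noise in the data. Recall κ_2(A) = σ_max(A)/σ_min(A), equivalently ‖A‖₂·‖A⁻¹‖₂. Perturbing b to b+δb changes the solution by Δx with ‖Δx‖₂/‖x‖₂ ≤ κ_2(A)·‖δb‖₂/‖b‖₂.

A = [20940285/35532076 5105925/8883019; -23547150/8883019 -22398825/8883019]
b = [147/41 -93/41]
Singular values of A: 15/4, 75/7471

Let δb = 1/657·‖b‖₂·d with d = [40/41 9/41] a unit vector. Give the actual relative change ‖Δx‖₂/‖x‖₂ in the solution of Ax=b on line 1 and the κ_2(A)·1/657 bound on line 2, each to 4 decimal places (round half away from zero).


0.0022
0.5686

from the listed singular values, σ₁ = 15/4, σ_n = 75/7471
κ_2(A) = (15/4) / (75/7471) = 373.5500
perturbation bound = 373.5500·1/657 = 0.5686
solve Ax = b  →  x = [-205.5172 216.9531]
‖b‖ = 4.2426, ‖x‖ = 298.8411
Δx = A⁻¹·δb where δb = 1/657·4.2426·d; ‖Δx‖ = 0.6433
relative error = 0.0022
so the bound overstates the realised error by a factor of ≈ 264.1407 (computed from the unrounded values)


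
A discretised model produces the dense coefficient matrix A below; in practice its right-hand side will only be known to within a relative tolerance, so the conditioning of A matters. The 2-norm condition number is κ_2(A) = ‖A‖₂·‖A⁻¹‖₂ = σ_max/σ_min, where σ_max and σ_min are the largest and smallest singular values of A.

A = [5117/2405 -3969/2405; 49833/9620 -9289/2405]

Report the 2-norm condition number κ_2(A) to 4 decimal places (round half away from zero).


form AᵀA = [17173177/547600 -3219741/136900; -3219741/136900 603778/34225] with trace 1073345/21904 and determinant 2401/21904
λ_max, λ_min = (1073345/21904 ± √1151859123009/479785216)/2 = 49, 49/21904
σ_max=√49=7, σ_min=√(49/21904)=(7/148) → κ = 148.0000

148.0000


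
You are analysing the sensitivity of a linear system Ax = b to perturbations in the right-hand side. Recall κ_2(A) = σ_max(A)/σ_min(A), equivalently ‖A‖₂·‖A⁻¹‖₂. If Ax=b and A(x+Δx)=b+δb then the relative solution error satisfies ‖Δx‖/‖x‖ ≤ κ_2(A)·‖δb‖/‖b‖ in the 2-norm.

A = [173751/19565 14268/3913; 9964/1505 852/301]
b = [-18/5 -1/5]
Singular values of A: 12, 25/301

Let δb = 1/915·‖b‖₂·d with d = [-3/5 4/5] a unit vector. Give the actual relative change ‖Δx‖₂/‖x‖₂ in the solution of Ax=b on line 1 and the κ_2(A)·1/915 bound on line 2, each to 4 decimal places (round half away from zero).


σ_max = 12, σ_min = 25/301
condition number: 12 ÷ (25/301) = 144.4800
worst-case relative error ≤ 144.4800 × 1/915 = 0.1579
solve Ax = b  →  x = [-9.4923 22.1315]
‖b‖ = 3.6056, ‖x‖ = 24.0813
with δb = [-0.0024 0.0032], A·Δx = δb → ‖Δx‖ = 0.0474
realised ‖Δx‖/‖x‖ = 0.0020
realised/bound (from unrounded values) ≈ 0.0125

0.0020
0.1579


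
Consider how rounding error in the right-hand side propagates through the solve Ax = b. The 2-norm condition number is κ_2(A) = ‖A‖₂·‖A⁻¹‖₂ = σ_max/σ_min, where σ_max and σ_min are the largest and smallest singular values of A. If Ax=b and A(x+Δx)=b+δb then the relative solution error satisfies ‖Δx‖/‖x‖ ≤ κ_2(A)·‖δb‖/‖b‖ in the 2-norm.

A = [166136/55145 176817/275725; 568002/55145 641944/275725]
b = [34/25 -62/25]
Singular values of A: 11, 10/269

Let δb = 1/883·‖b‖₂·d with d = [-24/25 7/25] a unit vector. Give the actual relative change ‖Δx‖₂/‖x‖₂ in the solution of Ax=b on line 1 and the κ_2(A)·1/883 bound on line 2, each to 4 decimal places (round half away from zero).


0.0016
0.3351

σ_max = 11, σ_min = 10/269
condition number: 11 ÷ (10/269) = 295.9000
worst-case relative error ≤ 295.9000 × 1/883 = 0.3351
solve Ax = b  →  x = [11.6324 -52.5277]
2-norm of b is 2.8284; of x, 53.8003
δb = ε·‖b‖·d = [-0.0031 0.0009]; solving A·Δx = δb gives ‖Δx‖ = 0.0862
dividing the unrounded norms, ‖Δx‖/‖x‖ = 0.0016
realised/bound (from unrounded values) ≈ 0.0048


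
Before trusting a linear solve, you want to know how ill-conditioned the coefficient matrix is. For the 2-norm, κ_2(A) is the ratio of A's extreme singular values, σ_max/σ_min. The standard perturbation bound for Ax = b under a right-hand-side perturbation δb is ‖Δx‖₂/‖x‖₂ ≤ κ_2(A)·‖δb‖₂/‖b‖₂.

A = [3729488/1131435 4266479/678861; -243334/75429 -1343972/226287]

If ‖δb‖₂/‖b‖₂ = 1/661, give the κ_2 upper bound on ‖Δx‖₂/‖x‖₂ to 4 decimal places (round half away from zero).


AᵀA = [32380087684/1522170225 36418925032/913302135; 36418925032/913302135 40974066217/547981281]; tr = 4552845829/47403225, det = 23059204/47403225
char-poly roots: 2401/25 and 9604/1896129
κ = σ_max/σ_min = (49/5)/(98/1377) = 137.7000
κ_2(A)·‖δb‖/‖b‖ = 0.2083

0.2083


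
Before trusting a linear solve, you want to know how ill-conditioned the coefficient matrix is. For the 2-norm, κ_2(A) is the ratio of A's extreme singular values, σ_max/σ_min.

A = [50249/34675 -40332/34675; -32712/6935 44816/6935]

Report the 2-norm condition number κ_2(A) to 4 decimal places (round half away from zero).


17.3375

M = AᵀA = [29276835601/1202355625 -38677167468/1202355625; -38677167468/1202355625 51838516624/1202355625]. tr(M)=3244614089/48094225, det(M)=723394816/48094225
char-poly roots: 1681/25 and 430336/1923769
κ_2(A) = √(λ_max/λ_min) = √((1681/25) / (430336/1923769)) = 17.3375


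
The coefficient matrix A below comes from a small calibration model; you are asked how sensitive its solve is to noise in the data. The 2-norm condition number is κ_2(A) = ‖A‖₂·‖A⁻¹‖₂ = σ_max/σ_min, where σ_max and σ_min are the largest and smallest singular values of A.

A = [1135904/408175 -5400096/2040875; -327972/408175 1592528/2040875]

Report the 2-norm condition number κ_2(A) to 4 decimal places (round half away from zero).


351.8750

form AᵀA = [2236549648/266570929 -10650072384/1332854645; -10650072384/1332854645 50715491584/6664273225] with trace 126788624/7924225 and determinant 16384/7924225
λ_max, λ_min = (126788624/7924225 ± √16074835853803776/62793341850625)/2 = 16, 1024/7924225
κ_2(A) = √(λ_max/λ_min) = √(16 / (1024/7924225)) = 351.8750


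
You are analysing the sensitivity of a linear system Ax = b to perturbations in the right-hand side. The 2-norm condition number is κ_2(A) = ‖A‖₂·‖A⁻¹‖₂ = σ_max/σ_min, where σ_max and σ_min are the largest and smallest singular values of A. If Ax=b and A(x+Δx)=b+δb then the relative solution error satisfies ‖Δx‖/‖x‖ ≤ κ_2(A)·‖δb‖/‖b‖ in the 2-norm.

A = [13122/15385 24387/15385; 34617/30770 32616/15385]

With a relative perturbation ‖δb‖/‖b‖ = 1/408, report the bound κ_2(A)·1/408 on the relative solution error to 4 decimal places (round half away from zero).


form AᵀA = [75483369/37871716 35381610/9467929; 35381610/9467929 66341169/9467929] with trace 1179405/131044 and determinant 81/131044
char-poly roots: 9 and 9/131044
κ = σ_max/σ_min = 3/(3/362) = 362.0000
perturbation bound = 362.0000·1/408 = 0.8873

0.8873


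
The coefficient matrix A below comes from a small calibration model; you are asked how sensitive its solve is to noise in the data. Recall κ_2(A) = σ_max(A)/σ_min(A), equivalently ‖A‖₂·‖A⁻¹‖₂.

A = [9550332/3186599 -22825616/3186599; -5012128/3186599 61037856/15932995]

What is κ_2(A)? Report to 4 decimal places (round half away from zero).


M = AᵀA = [402526880272/35136377809 -4830071285952/175681889045; -4830071285952/175681889045 57961378925824/878409445225]. tr(M)=402512135696/5197689025, det(M)=239878144/5197689025
char-poly roots: 1936/25 and 123904/207907561
so κ_2 = √((1936/25) / (123904/207907561)) = 360.4750

360.4750


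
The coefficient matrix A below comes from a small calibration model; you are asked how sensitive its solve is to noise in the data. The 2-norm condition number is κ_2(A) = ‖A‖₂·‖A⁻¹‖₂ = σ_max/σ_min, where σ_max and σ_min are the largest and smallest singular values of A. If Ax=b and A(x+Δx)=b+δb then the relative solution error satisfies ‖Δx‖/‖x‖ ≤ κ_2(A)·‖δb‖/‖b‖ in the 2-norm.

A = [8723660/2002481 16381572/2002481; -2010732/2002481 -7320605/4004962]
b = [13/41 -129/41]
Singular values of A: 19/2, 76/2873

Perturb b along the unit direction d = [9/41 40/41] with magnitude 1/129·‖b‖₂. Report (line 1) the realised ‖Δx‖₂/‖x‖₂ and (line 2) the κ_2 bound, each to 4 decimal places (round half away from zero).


largest singular value 19/2, smallest 76/2873
κ_2(A) = (19/2) / (76/2873) = 359.1250
perturbation bound = 359.1250·1/129 = 2.7839
solve Ax = b  →  x = [100.1153 -53.2755]
‖b‖ = 3.1623, ‖x‖ = 113.4079
with δb = [0.0054 0.0239], A·Δx = δb → ‖Δx‖ = 0.9267
relative error = 0.0082
realised/bound (from unrounded values) ≈ 0.0029

0.0082
2.7839


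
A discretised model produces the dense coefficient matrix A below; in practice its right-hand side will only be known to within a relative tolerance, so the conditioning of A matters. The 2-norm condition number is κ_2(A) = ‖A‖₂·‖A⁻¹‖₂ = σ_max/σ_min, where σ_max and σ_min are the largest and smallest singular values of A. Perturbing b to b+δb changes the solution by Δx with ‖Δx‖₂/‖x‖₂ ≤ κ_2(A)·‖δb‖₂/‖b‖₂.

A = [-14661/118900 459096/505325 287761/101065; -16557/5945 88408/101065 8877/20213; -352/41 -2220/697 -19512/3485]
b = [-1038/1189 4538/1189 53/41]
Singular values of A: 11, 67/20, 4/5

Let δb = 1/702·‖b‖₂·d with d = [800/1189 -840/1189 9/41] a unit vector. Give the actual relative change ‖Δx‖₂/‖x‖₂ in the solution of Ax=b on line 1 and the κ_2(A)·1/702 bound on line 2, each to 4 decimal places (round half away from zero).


from the listed singular values, σ₁ = 11, σ_n = 4/5
κ_2(A) = 11 / (4/5) = 13.7500
perturbation bound = 13.7500·1/702 = 0.0196
solve Ax = b  →  x = [-0.5037 3.4822 -1.4395]
‖b‖₂ = 4.1231 and ‖x‖₂ = 3.8016
with δb = [0.0040 -0.0041 0.0013], A·Δx = δb → ‖Δx‖ = 0.0073
dividing the unrounded norms, ‖Δx‖/‖x‖ = 0.0019
so the bound overstates the realised error by a factor of ≈ 10.1422 (computed from the unrounded values)

0.0019
0.0196


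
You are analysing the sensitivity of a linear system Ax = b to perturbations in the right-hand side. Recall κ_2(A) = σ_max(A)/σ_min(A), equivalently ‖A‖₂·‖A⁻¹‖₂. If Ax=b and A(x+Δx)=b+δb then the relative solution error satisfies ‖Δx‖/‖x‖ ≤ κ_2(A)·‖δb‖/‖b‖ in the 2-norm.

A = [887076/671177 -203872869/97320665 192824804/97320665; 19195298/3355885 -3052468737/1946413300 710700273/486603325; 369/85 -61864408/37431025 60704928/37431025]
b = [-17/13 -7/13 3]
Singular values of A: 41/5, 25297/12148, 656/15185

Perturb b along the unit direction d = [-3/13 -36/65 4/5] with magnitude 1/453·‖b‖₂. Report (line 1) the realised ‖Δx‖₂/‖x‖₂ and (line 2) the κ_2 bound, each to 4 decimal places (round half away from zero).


from the listed singular values, σ₁ = 41/5, σ_n = 656/15185
κ = σ_max/σ_min = (41/5)/(656/15185) = 189.8125
worst-case relative error ≤ 189.8125 × 1/453 = 0.4190
solve Ax = b  →  x = [0.3336 48.1574 50.0341]
2-norm of b is 3.3166; of x, 69.4454
Δx = A⁻¹·δb where δb = 1/453·3.3166·d; ‖Δx‖ = 0.1695
realised ‖Δx‖/‖x‖ = 0.0024
so the bound overstates the realised error by a factor of ≈ 171.6962 (computed from the unrounded values)

0.0024
0.4190


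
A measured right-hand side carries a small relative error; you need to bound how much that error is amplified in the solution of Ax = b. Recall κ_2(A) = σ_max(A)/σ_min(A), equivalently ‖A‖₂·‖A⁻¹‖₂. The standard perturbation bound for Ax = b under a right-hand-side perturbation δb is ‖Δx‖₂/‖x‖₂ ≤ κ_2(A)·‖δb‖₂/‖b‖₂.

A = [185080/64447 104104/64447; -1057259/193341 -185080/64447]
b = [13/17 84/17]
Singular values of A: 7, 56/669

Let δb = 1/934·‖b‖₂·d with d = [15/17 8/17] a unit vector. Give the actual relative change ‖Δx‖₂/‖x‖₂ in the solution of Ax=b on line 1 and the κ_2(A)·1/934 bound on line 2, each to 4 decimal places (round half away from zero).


0.0018
0.0895

σ_max = 7, σ_min = 56/669
condition number: 7 ÷ (56/669) = 83.6250
bound on ‖Δx‖/‖x‖: κ·ε = 83.6250·1/934 = 0.0895
solve Ax = b  →  x = [-17.3697 31.3540]
‖b‖₂ = 5.0000 and ‖x‖₂ = 35.8438
re-solving with b+δb shifts x by Δx of norm 0.0640
realised ‖Δx‖/‖x‖ = 0.0018
so the bound overstates the realised error by a factor of ≈ 50.1814 (computed from the unrounded values)


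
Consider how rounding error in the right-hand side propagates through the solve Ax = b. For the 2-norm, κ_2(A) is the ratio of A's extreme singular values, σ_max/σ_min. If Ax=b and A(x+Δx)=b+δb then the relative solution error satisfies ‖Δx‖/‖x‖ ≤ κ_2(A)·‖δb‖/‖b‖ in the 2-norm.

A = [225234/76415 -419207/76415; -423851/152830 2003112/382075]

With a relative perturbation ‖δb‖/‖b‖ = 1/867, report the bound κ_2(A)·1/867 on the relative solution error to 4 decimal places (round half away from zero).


0.3576

M = AᵀA = [18196009/1110916 -1066122306/34716125; -1066122306/34716125 9995030209/173580625]. tr(M)=177690749/2402500, det(M)=3418801/60062500
solving λ² − 177690749/2402500·λ + 3418801/60062500 = 0 gives λ = 1849/25, 1849/2402500
κ_2(A) = √(λ_max/λ_min) = √((1849/25) / (1849/2402500)) = 310.0000
worst-case relative error ≤ 310.0000 × 1/867 = 0.3576


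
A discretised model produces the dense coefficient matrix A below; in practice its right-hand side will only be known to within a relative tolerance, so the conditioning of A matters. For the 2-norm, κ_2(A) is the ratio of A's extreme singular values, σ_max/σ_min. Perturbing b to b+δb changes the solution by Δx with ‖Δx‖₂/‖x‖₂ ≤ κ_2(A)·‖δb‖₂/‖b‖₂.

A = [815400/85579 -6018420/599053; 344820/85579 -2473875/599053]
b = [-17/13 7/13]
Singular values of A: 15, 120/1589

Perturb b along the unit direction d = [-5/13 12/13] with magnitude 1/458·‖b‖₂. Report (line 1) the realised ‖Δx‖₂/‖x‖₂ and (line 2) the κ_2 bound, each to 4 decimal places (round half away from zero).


0.0031
0.4337

σ_max = 15, σ_min = 120/1589
κ = σ_max/σ_min = 15/(120/1589) = 198.6250
worst-case relative error ≤ 198.6250 × 1/458 = 0.4337
solve Ax = b  →  x = [9.5428 9.1805]
2-norm of b is 1.4142; of x, 13.2418
Δx = A⁻¹·δb where δb = 1/458·1.4142·d; ‖Δx‖ = 0.0409
realised ‖Δx‖/‖x‖ = 0.0031
so the bound overstates the realised error by a factor of ≈ 140.4509 (computed from the unrounded values)


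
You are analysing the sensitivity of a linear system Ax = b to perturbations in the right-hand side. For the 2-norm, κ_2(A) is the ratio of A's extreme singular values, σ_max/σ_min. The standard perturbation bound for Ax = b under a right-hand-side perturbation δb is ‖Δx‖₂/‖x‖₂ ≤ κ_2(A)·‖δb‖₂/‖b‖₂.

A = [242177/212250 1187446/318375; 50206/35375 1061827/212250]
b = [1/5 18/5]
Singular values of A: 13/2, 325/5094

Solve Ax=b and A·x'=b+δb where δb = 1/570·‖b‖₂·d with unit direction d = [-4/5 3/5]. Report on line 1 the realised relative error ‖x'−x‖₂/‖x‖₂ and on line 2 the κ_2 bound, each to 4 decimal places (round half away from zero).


0.0032
0.1787

σ_max = 13/2, σ_min = 325/5094
condition number: (13/2) ÷ (325/5094) = 101.8800
perturbation bound = 101.8800·1/570 = 0.1787
solve Ax = b  →  x = [-29.9646 9.2204]
‖b‖ = 3.6056, ‖x‖ = 31.3511
re-solving with b+δb shifts x by Δx of norm 0.0991
realised ‖Δx‖/‖x‖ = 0.0032
so the bound overstates the realised error by a factor of ≈ 56.5190 (computed from the unrounded values)


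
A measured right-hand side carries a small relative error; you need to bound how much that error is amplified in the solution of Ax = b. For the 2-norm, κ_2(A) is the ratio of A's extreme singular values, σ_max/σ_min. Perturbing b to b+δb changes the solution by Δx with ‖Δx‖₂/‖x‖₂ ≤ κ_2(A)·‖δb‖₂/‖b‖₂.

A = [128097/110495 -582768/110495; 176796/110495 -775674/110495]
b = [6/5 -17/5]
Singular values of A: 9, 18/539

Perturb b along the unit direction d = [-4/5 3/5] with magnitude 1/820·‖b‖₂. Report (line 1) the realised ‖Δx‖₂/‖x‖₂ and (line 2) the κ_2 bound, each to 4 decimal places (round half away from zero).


0.0015
0.3287

σ_max = 9, σ_min = 18/539
condition number: 9 ÷ (18/539) = 269.5000
worst-case relative error ≤ 269.5000 × 1/820 = 0.3287
solve Ax = b  →  x = [-87.6911 -19.5027]
2-norm of b is 3.6056; of x, 89.8336
Δx = A⁻¹·δb where δb = 1/820·3.6056·d; ‖Δx‖ = 0.1317
dividing the unrounded norms, ‖Δx‖/‖x‖ = 0.0015
realised/bound (from unrounded values) ≈ 0.0045


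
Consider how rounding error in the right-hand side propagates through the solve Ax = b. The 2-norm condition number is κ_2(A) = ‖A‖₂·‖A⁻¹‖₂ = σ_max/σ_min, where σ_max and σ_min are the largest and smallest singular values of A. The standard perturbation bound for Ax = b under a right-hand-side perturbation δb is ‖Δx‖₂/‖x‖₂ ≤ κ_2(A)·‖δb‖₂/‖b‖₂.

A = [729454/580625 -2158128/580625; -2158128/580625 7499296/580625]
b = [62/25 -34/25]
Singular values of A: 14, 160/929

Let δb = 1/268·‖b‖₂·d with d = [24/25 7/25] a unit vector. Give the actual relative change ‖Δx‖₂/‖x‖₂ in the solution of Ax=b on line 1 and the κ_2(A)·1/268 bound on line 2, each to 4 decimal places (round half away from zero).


largest singular value 14, smallest 160/929
condition number: 14 ÷ (160/929) = 81.2875
worst-case relative error ≤ 81.2875 × 1/268 = 0.3033
solve Ax = b  →  x = [11.1880 3.1144]
‖b‖ = 2.8284, ‖x‖ = 11.6134
Δx = A⁻¹·δb where δb = 1/268·2.8284·d; ‖Δx‖ = 0.0613
relative error = 0.0053
realised/bound (from unrounded values) ≈ 0.0174

0.0053
0.3033


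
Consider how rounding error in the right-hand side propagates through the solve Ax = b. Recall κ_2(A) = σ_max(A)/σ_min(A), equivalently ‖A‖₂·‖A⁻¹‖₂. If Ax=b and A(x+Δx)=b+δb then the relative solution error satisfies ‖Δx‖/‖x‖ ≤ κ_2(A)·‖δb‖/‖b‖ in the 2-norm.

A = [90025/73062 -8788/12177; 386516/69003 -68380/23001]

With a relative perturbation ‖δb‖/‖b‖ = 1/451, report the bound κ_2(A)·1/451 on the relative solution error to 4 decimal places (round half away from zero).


M = AᵀA = [30188017249/917726436 -1341550730/76477203; -1341550730/76477203 238584736/25492401]. tr(M)=134176705/3175524, det(M)=114244/793881
λ_max, λ_min = (134176705/3175524 ± √17997583611635329/10083952674576)/2 = 169/4, 2704/793881
so κ_2 = √((169/4) / (2704/793881)) = 111.3750
κ_2(A)·‖δb‖/‖b‖ = 0.2470

0.2470


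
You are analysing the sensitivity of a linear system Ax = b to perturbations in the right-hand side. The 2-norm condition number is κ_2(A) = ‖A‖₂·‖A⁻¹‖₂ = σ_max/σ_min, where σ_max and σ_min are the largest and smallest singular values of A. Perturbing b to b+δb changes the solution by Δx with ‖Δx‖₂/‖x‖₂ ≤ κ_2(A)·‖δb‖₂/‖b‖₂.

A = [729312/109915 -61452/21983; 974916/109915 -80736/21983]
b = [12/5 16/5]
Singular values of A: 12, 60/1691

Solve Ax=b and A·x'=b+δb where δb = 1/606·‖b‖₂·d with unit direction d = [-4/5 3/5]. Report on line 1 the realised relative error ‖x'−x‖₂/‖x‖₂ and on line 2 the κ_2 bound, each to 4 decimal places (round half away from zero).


0.5581
0.5581

largest singular value 12, smallest 60/1691
condition number: 12 ÷ (60/1691) = 338.2000
worst-case relative error ≤ 338.2000 × 1/606 = 0.5581
solve Ax = b  →  x = [0.3077 -0.1282]
2-norm of b is 4.0000; of x, 0.3333
Δx = A⁻¹·δb where δb = 1/606·4.0000·d; ‖Δx‖ = 0.1860
relative error = 0.5581
so the bound is sharp here: realised error equals the bound


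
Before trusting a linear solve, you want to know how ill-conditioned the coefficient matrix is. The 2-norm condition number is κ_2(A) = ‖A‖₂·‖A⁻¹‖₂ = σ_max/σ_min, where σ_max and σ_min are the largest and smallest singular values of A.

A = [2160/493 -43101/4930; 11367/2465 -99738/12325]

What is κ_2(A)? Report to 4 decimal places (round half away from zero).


37.5000

form AᵀA = [292329/7225 -2731806/36125; -2731806/36125 102536361/722500] with trace 455949/2500 and determinant 59049/2500
λ_max, λ_min = (455949/2500 ± √207299000601/6250000)/2 = 729/4, 81/625
σ_max=√(729/4)=(27/2), σ_min=√(81/625)=(9/25) → κ = 37.5000


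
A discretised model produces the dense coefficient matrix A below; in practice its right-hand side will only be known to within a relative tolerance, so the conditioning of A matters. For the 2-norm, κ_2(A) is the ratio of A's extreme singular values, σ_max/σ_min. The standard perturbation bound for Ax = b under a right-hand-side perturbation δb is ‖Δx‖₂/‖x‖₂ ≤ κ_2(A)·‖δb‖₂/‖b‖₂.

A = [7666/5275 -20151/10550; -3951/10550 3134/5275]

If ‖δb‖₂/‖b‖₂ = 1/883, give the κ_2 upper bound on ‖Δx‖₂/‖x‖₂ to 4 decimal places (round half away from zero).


0.0478

M = AᵀA = [401089/178084 -133488/44521; -133488/44521 712561/178084]. tr(M)=556825/89042, det(M)=15625/712336
char-poly roots: 25/4 and 625/178084
κ = σ_max/σ_min = (5/2)/(25/422) = 42.2000
worst-case relative error ≤ 42.2000 × 1/883 = 0.0478


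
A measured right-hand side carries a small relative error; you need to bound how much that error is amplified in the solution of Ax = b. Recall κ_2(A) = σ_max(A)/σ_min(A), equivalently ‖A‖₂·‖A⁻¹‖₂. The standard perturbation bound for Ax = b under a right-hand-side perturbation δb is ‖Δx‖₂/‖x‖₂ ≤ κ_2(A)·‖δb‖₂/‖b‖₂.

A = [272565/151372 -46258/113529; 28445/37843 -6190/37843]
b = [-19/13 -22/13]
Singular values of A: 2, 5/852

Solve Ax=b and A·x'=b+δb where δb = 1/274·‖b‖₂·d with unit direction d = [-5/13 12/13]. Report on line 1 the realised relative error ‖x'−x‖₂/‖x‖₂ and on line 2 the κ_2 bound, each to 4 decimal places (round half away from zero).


0.0082
1.2438

largest singular value 2, smallest 5/852
κ = σ_max/σ_min = 2/(5/852) = 340.8000
perturbation bound = 340.8000·1/274 = 1.2438
solve Ax = b  →  x = [-38.3805 -166.0244]
‖b‖₂ = 2.2361 and ‖x‖₂ = 170.4029
δb = ε·‖b‖·d = [-0.0031 0.0075]; solving A·Δx = δb gives ‖Δx‖ = 1.3906
realised ‖Δx‖/‖x‖ = 0.0082
realised/bound (from unrounded values) ≈ 0.0066


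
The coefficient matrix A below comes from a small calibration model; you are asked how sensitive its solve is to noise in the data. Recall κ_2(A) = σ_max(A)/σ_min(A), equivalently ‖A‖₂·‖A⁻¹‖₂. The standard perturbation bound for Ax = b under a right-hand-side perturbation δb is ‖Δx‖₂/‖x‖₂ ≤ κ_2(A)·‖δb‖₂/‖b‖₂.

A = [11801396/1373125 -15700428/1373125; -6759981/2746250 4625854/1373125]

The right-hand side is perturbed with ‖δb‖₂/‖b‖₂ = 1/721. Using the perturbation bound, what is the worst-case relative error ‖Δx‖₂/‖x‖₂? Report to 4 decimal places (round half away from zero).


M = AᵀA = [192892522661/2413404500 -64295139447/603351125; -64295139447/603351125 85728628676/603351125]. tr(M)=107161407473/482680900, det(M)=1971537604/3016755625
solving λ² − 107161407473/482680900·λ + 1971537604/3016755625 = 0 gives λ = 22201/100, 355216/120670225
κ_2(A) = √(λ_max/λ_min) = √((22201/100) / (355216/120670225)) = 274.6250
κ_2(A)·‖δb‖/‖b‖ = 0.3809

0.3809


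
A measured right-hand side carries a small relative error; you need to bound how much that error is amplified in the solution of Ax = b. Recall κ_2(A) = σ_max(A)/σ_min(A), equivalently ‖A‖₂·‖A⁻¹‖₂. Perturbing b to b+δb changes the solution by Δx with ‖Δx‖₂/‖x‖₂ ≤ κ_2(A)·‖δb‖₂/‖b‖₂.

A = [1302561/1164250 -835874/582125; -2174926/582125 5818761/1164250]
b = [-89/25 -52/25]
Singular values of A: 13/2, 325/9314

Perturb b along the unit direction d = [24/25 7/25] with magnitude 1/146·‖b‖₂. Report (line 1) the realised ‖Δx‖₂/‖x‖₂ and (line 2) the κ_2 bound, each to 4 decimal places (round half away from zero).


0.0071
1.2759

from the listed singular values, σ₁ = 13/2, σ_n = 325/9314
condition number: (13/2) ÷ (325/9314) = 186.2800
κ_2(A)·‖δb‖/‖b‖ = 1.2759
solve Ax = b  →  x = [-91.6148 -68.9034]
‖b‖ = 4.1231, ‖x‖ = 114.6339
re-solving with b+δb shifts x by Δx of norm 0.8093
dividing the unrounded norms, ‖Δx‖/‖x‖ = 0.0071
tightness: 0.0071 against a bound of 1.2759 (unrounded ratio ≈ 0.0055)


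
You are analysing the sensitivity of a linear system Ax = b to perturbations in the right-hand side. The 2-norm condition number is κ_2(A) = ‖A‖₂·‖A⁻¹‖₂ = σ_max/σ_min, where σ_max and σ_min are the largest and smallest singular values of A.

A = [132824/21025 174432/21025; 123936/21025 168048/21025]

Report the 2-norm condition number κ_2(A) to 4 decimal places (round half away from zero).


M = AᵀA = [39241792/525625 52313856/525625; 52313856/525625 69758208/525625]. tr(M)=174400/841, det(M)=1327104/525625
eigenvalues of AᵀA: λ = (tr ± √(tr²−4·det))/2 = 5184/25, 256/21025
so κ_2 = √((5184/25) / (256/21025)) = 130.5000

130.5000


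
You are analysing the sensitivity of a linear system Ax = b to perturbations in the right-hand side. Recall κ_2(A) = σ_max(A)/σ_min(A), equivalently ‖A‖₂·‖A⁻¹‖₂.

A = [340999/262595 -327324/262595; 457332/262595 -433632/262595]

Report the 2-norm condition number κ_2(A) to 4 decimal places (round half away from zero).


339.5625

M = AᵀA = [13017315049/2758245361 -12397237860/2758245361; -12397237860/2758245361 11807108496/2758245361]. tr(M)=29517745/3279721, det(M)=2304/3279721
char-poly roots: 9 and 256/3279721
so κ_2 = √(9 / (256/3279721)) = 339.5625


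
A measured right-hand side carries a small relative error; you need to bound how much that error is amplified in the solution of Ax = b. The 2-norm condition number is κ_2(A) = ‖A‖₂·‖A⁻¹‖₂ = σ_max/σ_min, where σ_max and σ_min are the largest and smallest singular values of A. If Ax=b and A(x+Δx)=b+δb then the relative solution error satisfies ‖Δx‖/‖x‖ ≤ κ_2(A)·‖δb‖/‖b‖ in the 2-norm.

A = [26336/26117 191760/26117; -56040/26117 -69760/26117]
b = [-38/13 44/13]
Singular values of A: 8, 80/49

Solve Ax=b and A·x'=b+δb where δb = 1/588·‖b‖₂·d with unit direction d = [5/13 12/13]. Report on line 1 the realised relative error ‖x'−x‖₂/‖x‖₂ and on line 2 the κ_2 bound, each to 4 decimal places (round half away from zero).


0.0035
0.0083

from the listed singular values, σ₁ = 8, σ_n = 80/49
κ_2(A) = 8 / (80/49) = 4.9000
perturbation bound = 4.9000·1/588 = 0.0083
solve Ax = b  →  x = [-1.3049 -0.2189]
‖b‖ = 4.4721, ‖x‖ = 1.3231
with δb = [0.0029 0.0070], A·Δx = δb → ‖Δx‖ = 0.0047
realised ‖Δx‖/‖x‖ = 0.0035
so the bound overstates the realised error by a factor of ≈ 2.3669 (computed from the unrounded values)
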